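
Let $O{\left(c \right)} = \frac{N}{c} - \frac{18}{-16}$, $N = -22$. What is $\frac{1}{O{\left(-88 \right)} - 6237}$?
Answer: $- \frac{8}{49885} \approx -0.00016037$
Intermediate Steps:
$O{\left(c \right)} = \frac{9}{8} - \frac{22}{c}$ ($O{\left(c \right)} = - \frac{22}{c} - \frac{18}{-16} = - \frac{22}{c} - - \frac{9}{8} = - \frac{22}{c} + \frac{9}{8} = \frac{9}{8} - \frac{22}{c}$)
$\frac{1}{O{\left(-88 \right)} - 6237} = \frac{1}{\left(\frac{9}{8} - \frac{22}{-88}\right) - 6237} = \frac{1}{\left(\frac{9}{8} - - \frac{1}{4}\right) - 6237} = \frac{1}{\left(\frac{9}{8} + \frac{1}{4}\right) - 6237} = \frac{1}{\frac{11}{8} - 6237} = \frac{1}{- \frac{49885}{8}} = - \frac{8}{49885}$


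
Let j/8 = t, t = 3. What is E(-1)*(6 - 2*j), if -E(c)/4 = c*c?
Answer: 168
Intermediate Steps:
j = 24 (j = 8*3 = 24)
E(c) = -4*c**2 (E(c) = -4*c*c = -4*c**2)
E(-1)*(6 - 2*j) = (-4*(-1)**2)*(6 - 2*24) = (-4*1)*(6 - 48) = -4*(-42) = 168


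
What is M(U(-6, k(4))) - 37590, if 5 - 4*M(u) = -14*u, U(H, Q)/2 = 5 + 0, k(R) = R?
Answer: -150215/4 ≈ -37554.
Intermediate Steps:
U(H, Q) = 10 (U(H, Q) = 2*(5 + 0) = 2*5 = 10)
M(u) = 5/4 + 7*u/2 (M(u) = 5/4 - (-7)*u/2 = 5/4 + 7*u/2)
M(U(-6, k(4))) - 37590 = (5/4 + (7/2)*10) - 37590 = (5/4 + 35) - 37590 = 145/4 - 37590 = -150215/4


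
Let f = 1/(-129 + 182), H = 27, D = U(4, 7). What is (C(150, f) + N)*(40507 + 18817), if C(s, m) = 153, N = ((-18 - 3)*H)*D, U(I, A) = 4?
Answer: -125470260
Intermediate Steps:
D = 4
f = 1/53 ≈ 0.018868
N = -2268 (N = ((-18 - 3)*27)*4 = -21*27*4 = -567*4 = -2268)
(C(150, f) + N)*(40507 + 18817) = (153 - 2268)*(40507 + 18817) = -2115*59324 = -125470260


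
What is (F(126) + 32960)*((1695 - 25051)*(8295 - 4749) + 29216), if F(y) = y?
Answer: -2739228319760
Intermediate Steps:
(F(126) + 32960)*((1695 - 25051)*(8295 - 4749) + 29216) = (126 + 32960)*((1695 - 25051)*(8295 - 4749) + 29216) = 33086*(-23356*3546 + 29216) = 33086*(-82820376 + 29216) = 33086*(-82791160) = -2739228319760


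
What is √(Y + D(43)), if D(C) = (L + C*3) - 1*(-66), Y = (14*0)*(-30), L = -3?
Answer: 8*√3 ≈ 13.856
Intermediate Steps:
Y = 0 (Y = 0*(-30) = 0)
D(C) = 63 + 3*C (D(C) = (-3 + C*3) - 1*(-66) = (-3 + 3*C) + 66 = 63 + 3*C)
√(Y + D(43)) = √(0 + (63 + 3*43)) = √(0 + (63 + 129)) = √(0 + 192) = √192 = 8*√3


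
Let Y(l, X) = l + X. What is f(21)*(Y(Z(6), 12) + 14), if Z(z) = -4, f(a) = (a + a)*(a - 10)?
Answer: 10164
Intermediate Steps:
f(a) = 2*a*(-10 + a) (f(a) = (2*a)*(-10 + a) = 2*a*(-10 + a))
Y(l, X) = X + l
f(21)*(Y(Z(6), 12) + 14) = (2*21*(-10 + 21))*((12 - 4) + 14) = (2*21*11)*(8 + 14) = 462*22 = 10164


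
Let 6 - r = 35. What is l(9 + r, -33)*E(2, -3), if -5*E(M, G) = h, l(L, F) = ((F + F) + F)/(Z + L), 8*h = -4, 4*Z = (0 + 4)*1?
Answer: 99/190 ≈ 0.52105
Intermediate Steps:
r = -29 (r = 6 - 1*35 = 6 - 35 = -29)
Z = 1 (Z = ((0 + 4)*1)/4 = (4*1)/4 = (¼)*4 = 1)
h = -½ (h = (⅛)*(-4) = -½ ≈ -0.50000)
l(L, F) = 3*F/(1 + L) (l(L, F) = ((F + F) + F)/(1 + L) = (2*F + F)/(1 + L) = (3*F)/(1 + L) = 3*F/(1 + L))
E(M, G) = ⅒ (E(M, G) = -⅕*(-½) = ⅒)
l(9 + r, -33)*E(2, -3) = (3*(-33)/(1 + (9 - 29)))*(⅒) = (3*(-33)/(1 - 20))*(⅒) = (3*(-33)/(-19))*(⅒) = (3*(-33)*(-1/19))*(⅒) = (99/19)*(⅒) = 99/190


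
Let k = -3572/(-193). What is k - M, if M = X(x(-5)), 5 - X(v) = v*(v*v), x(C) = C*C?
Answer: 3018232/193 ≈ 15639.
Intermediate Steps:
x(C) = C²
X(v) = 5 - v³ (X(v) = 5 - v*v*v = 5 - v*v² = 5 - v³)
M = -15620 (M = 5 - ((-5)²)³ = 5 - 1*25³ = 5 - 1*15625 = 5 - 15625 = -15620)
k = 3572/193 (k = -3572*(-1)/193 = -188*(-19/193) = 3572/193 ≈ 18.508)
k - M = 3572/193 - 1*(-15620) = 3572/193 + 15620 = 3018232/193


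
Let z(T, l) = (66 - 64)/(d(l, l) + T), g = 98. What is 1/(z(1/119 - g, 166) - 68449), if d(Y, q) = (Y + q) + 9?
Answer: -14459/989703972 ≈ -1.4609e-5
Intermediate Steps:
d(Y, q) = 9 + Y + q
z(T, l) = 2/(9 + T + 2*l) (z(T, l) = (66 - 64)/((9 + l + l) + T) = 2/((9 + 2*l) + T) = 2/(9 + T + 2*l))
1/(z(1/119 - g, 166) - 68449) = 1/(2/(9 + (1/119 - 1*98) + 2*166) - 68449) = 1/(2/(9 + (1/119 - 98) + 332) - 68449) = 1/(2/(9 - 11661/119 + 332) - 68449) = 1/(2/(28918/119) - 68449) = 1/(2*(119/28918) - 68449) = 1/(119/14459 - 68449) = 1/(-989703972/14459) = -14459/989703972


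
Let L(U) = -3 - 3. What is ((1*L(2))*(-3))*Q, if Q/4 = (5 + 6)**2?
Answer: 8712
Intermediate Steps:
L(U) = -6
Q = 484 (Q = 4*(5 + 6)**2 = 4*11**2 = 4*121 = 484)
((1*L(2))*(-3))*Q = ((1*(-6))*(-3))*484 = -6*(-3)*484 = 18*484 = 8712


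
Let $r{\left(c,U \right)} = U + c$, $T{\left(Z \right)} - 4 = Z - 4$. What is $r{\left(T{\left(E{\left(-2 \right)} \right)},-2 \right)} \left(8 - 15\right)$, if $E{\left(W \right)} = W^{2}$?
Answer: $-14$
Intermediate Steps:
$T{\left(Z \right)} = Z$ ($T{\left(Z \right)} = 4 + \left(Z - 4\right) = 4 + \left(-4 + Z\right) = Z$)
$r{\left(T{\left(E{\left(-2 \right)} \right)},-2 \right)} \left(8 - 15\right) = \left(-2 + \left(-2\right)^{2}\right) \left(8 - 15\right) = \left(-2 + 4\right) \left(-7\right) = 2 \left(-7\right) = -14$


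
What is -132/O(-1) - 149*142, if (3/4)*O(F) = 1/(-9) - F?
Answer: -170155/8 ≈ -21269.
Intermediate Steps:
O(F) = -4/27 - 4*F/3 (O(F) = 4*(1/(-9) - F)/3 = 4*(-⅑ - F)/3 = -4/27 - 4*F/3)
-132/O(-1) - 149*142 = -132/(-4/27 - 4/3*(-1)) - 149*142 = -132/(-4/27 + 4/3) - 21158 = -132/32/27 - 21158 = -132*27/32 - 21158 = -891/8 - 21158 = -170155/8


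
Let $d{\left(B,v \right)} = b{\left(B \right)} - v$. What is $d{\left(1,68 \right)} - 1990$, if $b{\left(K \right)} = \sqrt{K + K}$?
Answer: $-2058 + \sqrt{2} \approx -2056.6$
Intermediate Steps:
$b{\left(K \right)} = \sqrt{2} \sqrt{K}$ ($b{\left(K \right)} = \sqrt{2 K} = \sqrt{2} \sqrt{K}$)
$d{\left(B,v \right)} = - v + \sqrt{2} \sqrt{B}$ ($d{\left(B,v \right)} = \sqrt{2} \sqrt{B} - v = - v + \sqrt{2} \sqrt{B}$)
$d{\left(1,68 \right)} - 1990 = \left(\left(-1\right) 68 + \sqrt{2} \sqrt{1}\right) - 1990 = \left(-68 + \sqrt{2} \cdot 1\right) - 1990 = \left(-68 + \sqrt{2}\right) - 1990 = -2058 + \sqrt{2}$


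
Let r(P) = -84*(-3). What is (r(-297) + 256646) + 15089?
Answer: 271987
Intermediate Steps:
r(P) = 252
(r(-297) + 256646) + 15089 = (252 + 256646) + 15089 = 256898 + 15089 = 271987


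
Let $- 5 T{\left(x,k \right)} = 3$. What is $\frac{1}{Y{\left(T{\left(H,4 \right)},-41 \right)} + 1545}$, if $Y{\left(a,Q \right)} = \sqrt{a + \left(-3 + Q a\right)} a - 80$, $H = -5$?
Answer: $\frac{36625}{53655436} + \frac{15 \sqrt{21}}{53655436} \approx 0.00068388$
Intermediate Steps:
$T{\left(x,k \right)} = - \frac{3}{5}$ ($T{\left(x,k \right)} = \left(- \frac{1}{5}\right) 3 = - \frac{3}{5}$)
$Y{\left(a,Q \right)} = -80 + a \sqrt{-3 + a + Q a}$ ($Y{\left(a,Q \right)} = \sqrt{-3 + a + Q a} a - 80 = a \sqrt{-3 + a + Q a} - 80 = -80 + a \sqrt{-3 + a + Q a}$)
$\frac{1}{Y{\left(T{\left(H,4 \right)},-41 \right)} + 1545} = \frac{1}{\left(-80 - \frac{3 \sqrt{-3 - \frac{3}{5} - - \frac{123}{5}}}{5}\right) + 1545} = \frac{1}{\left(-80 - \frac{3 \sqrt{-3 - \frac{3}{5} + \frac{123}{5}}}{5}\right) + 1545} = \frac{1}{\left(-80 - \frac{3 \sqrt{21}}{5}\right) + 1545} = \frac{1}{1465 - \frac{3 \sqrt{21}}{5}}$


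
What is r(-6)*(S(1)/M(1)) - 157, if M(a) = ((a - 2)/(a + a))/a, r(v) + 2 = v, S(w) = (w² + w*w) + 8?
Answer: 3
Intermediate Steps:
S(w) = 8 + 2*w² (S(w) = (w² + w²) + 8 = 2*w² + 8 = 8 + 2*w²)
r(v) = -2 + v
M(a) = (-2 + a)/(2*a²) (M(a) = ((-2 + a)/((2*a)))/a = ((-2 + a)*(1/(2*a)))/a = ((-2 + a)/(2*a))/a = (-2 + a)/(2*a²))
r(-6)*(S(1)/M(1)) - 157 = (-2 - 6)*((8 + 2*1²)/(((½)*(-2 + 1)/1²))) - 157 = -8*(8 + 2*1)/((½)*1*(-1)) - 157 = -8*(8 + 2)/(-½) - 157 = -80*(-2) - 157 = -8*(-20) - 157 = 160 - 157 = 3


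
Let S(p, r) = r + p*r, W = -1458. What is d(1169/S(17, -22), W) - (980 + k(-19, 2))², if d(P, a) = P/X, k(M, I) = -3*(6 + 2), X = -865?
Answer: -313059636271/342540 ≈ -9.1394e+5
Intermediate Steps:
k(M, I) = -24 (k(M, I) = -3*8 = -24)
d(P, a) = -P/865 (d(P, a) = P/(-865) = P*(-1/865) = -P/865)
d(1169/S(17, -22), W) - (980 + k(-19, 2))² = -1169/(865*((-22*(1 + 17)))) - (980 - 24)² = -1169/(865*((-22*18))) - 1*956² = -1169/(865*(-396)) - 1*913936 = -1169*(-1)/(865*396) - 913936 = -1/865*(-1169/396) - 913936 = 1169/342540 - 913936 = -313059636271/342540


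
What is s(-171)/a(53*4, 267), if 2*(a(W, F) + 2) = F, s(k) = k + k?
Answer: -684/263 ≈ -2.6008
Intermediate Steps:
s(k) = 2*k
a(W, F) = -2 + F/2
s(-171)/a(53*4, 267) = (2*(-171))/(-2 + (½)*267) = -342/(-2 + 267/2) = -342/263/2 = -342*2/263 = -684/263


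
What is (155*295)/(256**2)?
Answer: 45725/65536 ≈ 0.69771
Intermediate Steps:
(155*295)/(256**2) = 45725/65536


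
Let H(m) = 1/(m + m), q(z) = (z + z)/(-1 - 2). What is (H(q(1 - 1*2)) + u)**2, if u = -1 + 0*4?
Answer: 1/16 ≈ 0.062500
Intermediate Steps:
q(z) = -2*z/3 (q(z) = (2*z)/(-3) = (2*z)*(-1/3) = -2*z/3)
H(m) = 1/(2*m)
u = -1 (u = -1 + 0 = -1)
(H(q(1 - 1*2)) + u)**2 = (1/(2*((-2*(1 - 1*2)/3))) - 1)**2 = (1/(2*((-2*(1 - 2)/3))) - 1)**2 = (1/(2*((-2/3*(-1)))) - 1)**2 = (1/(2*(2/3)) - 1)**2 = ((1/2)*(3/2) - 1)**2 = (3/4 - 1)**2 = (-1/4)**2 = 1/16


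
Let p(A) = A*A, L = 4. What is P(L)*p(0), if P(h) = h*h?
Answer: 0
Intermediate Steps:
P(h) = h²
p(A) = A²
P(L)*p(0) = 4²*0² = 16*0 = 0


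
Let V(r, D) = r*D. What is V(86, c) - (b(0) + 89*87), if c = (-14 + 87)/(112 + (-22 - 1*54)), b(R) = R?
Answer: -136235/18 ≈ -7568.6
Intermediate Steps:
c = 73/36 (c = 73/(112 + (-22 - 54)) = 73/(112 - 76) = 73/36 ≈ 2.0278)
V(r, D) = D*r
V(86, c) - (b(0) + 89*87) = (73/36)*86 - (0 + 89*87) = 3139/18 - (0 + 7743) = 3139/18 - 1*7743 = 3139/18 - 7743 = -136235/18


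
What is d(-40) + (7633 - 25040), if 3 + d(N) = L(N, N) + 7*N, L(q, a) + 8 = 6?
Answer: -17692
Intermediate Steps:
L(q, a) = -2 (L(q, a) = -8 + 6 = -2)
d(N) = -5 + 7*N (d(N) = -3 + (-2 + 7*N) = -5 + 7*N)
d(-40) + (7633 - 25040) = (-5 + 7*(-40)) + (7633 - 25040) = (-5 - 280) - 17407 = -285 - 17407 = -17692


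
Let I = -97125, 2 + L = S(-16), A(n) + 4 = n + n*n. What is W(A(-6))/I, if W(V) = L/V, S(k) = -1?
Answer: 1/841750 ≈ 1.1880e-6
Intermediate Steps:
A(n) = -4 + n + n² (A(n) = -4 + (n + n*n) = -4 + (n + n²) = -4 + n + n²)
L = -3 (L = -2 - 1 = -3)
W(V) = -3/V
W(A(-6))/I = -3/(-4 - 6 + (-6)²)/(-97125) = -3/(-4 - 6 + 36)*(-1/97125) = -3/26*(-1/97125) = 1/841750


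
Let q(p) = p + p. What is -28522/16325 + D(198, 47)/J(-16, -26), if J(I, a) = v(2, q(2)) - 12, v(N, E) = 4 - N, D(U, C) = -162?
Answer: 235943/16325 ≈ 14.453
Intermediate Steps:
q(p) = 2*p
J(I, a) = -10 (J(I, a) = (4 - 1*2) - 12 = (4 - 2) - 12 = 2 - 12 = -10)
-28522/16325 + D(198, 47)/J(-16, -26) = -28522/16325 - 162/(-10) = -28522*1/16325 - 162*(-1/10) = -28522/16325 + 81/5 = 235943/16325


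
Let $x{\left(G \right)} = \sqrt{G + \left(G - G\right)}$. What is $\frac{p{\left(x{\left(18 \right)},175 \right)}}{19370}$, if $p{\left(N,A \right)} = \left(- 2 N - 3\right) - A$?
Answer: $- \frac{89}{9685} - \frac{3 \sqrt{2}}{9685} \approx -0.0096275$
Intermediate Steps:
$x{\left(G \right)} = \sqrt{G}$ ($x{\left(G \right)} = \sqrt{G + 0} = \sqrt{G}$)
$p{\left(N,A \right)} = -3 - A - 2 N$ ($p{\left(N,A \right)} = \left(-3 - 2 N\right) - A = -3 - A - 2 N$)
$\frac{p{\left(x{\left(18 \right)},175 \right)}}{19370} = \frac{-3 - 175 - 2 \sqrt{18}}{19370} = \left(-3 - 175 - 2 \cdot 3 \sqrt{2}\right) \frac{1}{19370} = \left(-3 - 175 - 6 \sqrt{2}\right) \frac{1}{19370} = \left(-178 - 6 \sqrt{2}\right) \frac{1}{19370} = - \frac{89}{9685} - \frac{3 \sqrt{2}}{9685}$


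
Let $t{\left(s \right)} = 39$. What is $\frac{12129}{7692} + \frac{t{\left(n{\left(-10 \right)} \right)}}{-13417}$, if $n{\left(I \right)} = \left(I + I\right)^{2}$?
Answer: $\frac{54144935}{34401188} \approx 1.5739$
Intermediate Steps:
$n{\left(I \right)} = 4 I^{2}$ ($n{\left(I \right)} = \left(2 I\right)^{2} = 4 I^{2}$)
$\frac{12129}{7692} + \frac{t{\left(n{\left(-10 \right)} \right)}}{-13417} = \frac{12129}{7692} + \frac{39}{-13417} = 12129 \cdot \frac{1}{7692} + 39 \left(- \frac{1}{13417}\right) = \frac{4043}{2564} - \frac{39}{13417} = \frac{54144935}{34401188}$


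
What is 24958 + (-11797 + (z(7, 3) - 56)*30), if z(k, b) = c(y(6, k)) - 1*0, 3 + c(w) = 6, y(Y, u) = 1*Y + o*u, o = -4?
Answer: 11571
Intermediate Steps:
y(Y, u) = Y - 4*u (y(Y, u) = 1*Y - 4*u = Y - 4*u)
c(w) = 3 (c(w) = -3 + 6 = 3)
z(k, b) = 3 (z(k, b) = 3 - 1*0 = 3 + 0 = 3)
24958 + (-11797 + (z(7, 3) - 56)*30) = 24958 + (-11797 + (3 - 56)*30) = 24958 + (-11797 - 53*30) = 24958 + (-11797 - 1590) = 24958 - 13387 = 11571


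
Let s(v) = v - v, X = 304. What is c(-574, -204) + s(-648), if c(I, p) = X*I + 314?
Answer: -174182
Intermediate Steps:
c(I, p) = 314 + 304*I (c(I, p) = 304*I + 314 = 314 + 304*I)
s(v) = 0
c(-574, -204) + s(-648) = (314 + 304*(-574)) + 0 = (314 - 174496) + 0 = -174182 + 0 = -174182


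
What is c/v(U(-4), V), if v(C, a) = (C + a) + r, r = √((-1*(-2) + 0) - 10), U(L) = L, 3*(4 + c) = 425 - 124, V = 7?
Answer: 17 - 34*I*√2/3 ≈ 17.0 - 16.028*I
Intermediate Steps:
c = 289/3 (c = -4 + (425 - 124)/3 = -4 + (⅓)*301 = -4 + 301/3 = 289/3 ≈ 96.333)
r = 2*I*√2 (r = √((2 + 0) - 10) = √(2 - 10) = √(-8) = 2*I*√2 ≈ 2.8284*I)
v(C, a) = C + a + 2*I*√2 (v(C, a) = (C + a) + 2*I*√2 = C + a + 2*I*√2)
c/v(U(-4), V) = 289/(3*(-4 + 7 + 2*I*√2)) = 289/(3*(3 + 2*I*√2))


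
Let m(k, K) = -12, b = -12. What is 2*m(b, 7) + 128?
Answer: 104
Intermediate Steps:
2*m(b, 7) + 128 = 2*(-12) + 128 = -24 + 128 = 104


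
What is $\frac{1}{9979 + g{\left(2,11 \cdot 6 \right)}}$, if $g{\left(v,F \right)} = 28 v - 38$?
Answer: $\frac{1}{9997} \approx 0.00010003$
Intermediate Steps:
$g{\left(v,F \right)} = -38 + 28 v$
$\frac{1}{9979 + g{\left(2,11 \cdot 6 \right)}} = \frac{1}{9979 + \left(-38 + 28 \cdot 2\right)} = \frac{1}{9979 + \left(-38 + 56\right)} = \frac{1}{9979 + 18} = \frac{1}{9997}$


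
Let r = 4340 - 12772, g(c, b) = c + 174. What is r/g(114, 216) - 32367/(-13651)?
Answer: -6611471/245718 ≈ -26.907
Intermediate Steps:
g(c, b) = 174 + c
r = -8432
r/g(114, 216) - 32367/(-13651) = -8432/(174 + 114) - 32367/(-13651) = -8432/288 - 32367*(-1/13651) = -8432*1/288 + 32367/13651 = -527/18 + 32367/13651 = -6611471/245718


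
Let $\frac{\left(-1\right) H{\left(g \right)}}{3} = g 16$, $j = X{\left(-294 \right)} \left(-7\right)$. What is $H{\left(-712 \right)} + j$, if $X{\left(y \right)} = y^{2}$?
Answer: $-570876$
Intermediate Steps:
$j = -605052$ ($j = \left(-294\right)^{2} \left(-7\right) = 86436 \left(-7\right) = -605052$)
$H{\left(g \right)} = - 48 g$ ($H{\left(g \right)} = - 3 g 16 = - 3 \cdot 16 g = - 48 g$)
$H{\left(-712 \right)} + j = \left(-48\right) \left(-712\right) - 605052 = 34176 - 605052 = -570876$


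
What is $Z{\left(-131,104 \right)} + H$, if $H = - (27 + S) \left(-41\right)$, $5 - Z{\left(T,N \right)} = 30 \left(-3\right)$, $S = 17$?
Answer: $1899$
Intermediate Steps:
$Z{\left(T,N \right)} = 95$ ($Z{\left(T,N \right)} = 5 - 30 \left(-3\right) = 5 - -90 = 5 + 90 = 95$)
$H = 1804$ ($H = - (27 + 17) \left(-41\right) = \left(-1\right) 44 \left(-41\right) = \left(-44\right) \left(-41\right) = 1804$)
$Z{\left(-131,104 \right)} + H = 95 + 1804 = 1899$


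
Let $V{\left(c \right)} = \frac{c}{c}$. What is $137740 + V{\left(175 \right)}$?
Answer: $137741$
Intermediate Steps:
$V{\left(c \right)} = 1$
$137740 + V{\left(175 \right)} = 137740 + 1 = 137741$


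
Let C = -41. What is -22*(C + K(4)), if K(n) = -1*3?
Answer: 968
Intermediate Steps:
K(n) = -3
-22*(C + K(4)) = -22*(-41 - 3) = -22*(-44) = 968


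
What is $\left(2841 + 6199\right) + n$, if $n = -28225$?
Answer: $-19185$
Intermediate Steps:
$\left(2841 + 6199\right) + n = \left(2841 + 6199\right) - 28225 = 9040 - 28225 = -19185$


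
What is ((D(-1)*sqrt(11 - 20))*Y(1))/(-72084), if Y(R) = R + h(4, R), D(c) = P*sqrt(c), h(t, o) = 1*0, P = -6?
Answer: -3/12014 ≈ -0.00024971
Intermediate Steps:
h(t, o) = 0
D(c) = -6*sqrt(c)
Y(R) = R (Y(R) = R + 0 = R)
((D(-1)*sqrt(11 - 20))*Y(1))/(-72084) = (((-6*I)*sqrt(11 - 20))*1)/(-72084) = (((-6*I)*sqrt(-9))*1)*(-1/72084) = (((-6*I)*(3*I))*1)*(-1/72084) = (18*1)*(-1/72084) = 18*(-1/72084) = -3/12014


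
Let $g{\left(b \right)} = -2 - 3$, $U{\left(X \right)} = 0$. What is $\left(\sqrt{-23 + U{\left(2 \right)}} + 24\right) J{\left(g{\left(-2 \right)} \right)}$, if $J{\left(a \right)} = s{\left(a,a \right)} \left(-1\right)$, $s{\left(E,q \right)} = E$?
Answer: $120 + 5 i \sqrt{23} \approx 120.0 + 23.979 i$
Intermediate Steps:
$g{\left(b \right)} = -5$ ($g{\left(b \right)} = -2 - 3 = -5$)
$J{\left(a \right)} = - a$ ($J{\left(a \right)} = a \left(-1\right) = - a$)
$\left(\sqrt{-23 + U{\left(2 \right)}} + 24\right) J{\left(g{\left(-2 \right)} \right)} = \left(\sqrt{-23 + 0} + 24\right) \left(\left(-1\right) \left(-5\right)\right) = \left(\sqrt{-23} + 24\right) 5 = \left(i \sqrt{23} + 24\right) 5 = \left(24 + i \sqrt{23}\right) 5 = 120 + 5 i \sqrt{23}$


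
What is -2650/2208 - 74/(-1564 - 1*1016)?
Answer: -92689/79120 ≈ -1.1715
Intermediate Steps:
-2650/2208 - 74/(-1564 - 1*1016) = -2650*1/2208 - 74/(-1564 - 1016) = -1325/1104 - 74/(-2580) = -1325/1104 - 74*(-1/2580) = -1325/1104 + 37/1290 = -92689/79120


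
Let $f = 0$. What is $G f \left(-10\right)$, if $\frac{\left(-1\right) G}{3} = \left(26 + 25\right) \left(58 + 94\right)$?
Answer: $0$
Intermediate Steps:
$G = -23256$ ($G = - 3 \left(26 + 25\right) \left(58 + 94\right) = - 3 \cdot 51 \cdot 152 = \left(-3\right) 7752 = -23256$)
$G f \left(-10\right) = - 23256 \cdot 0 \left(-10\right) = \left(-23256\right) 0 = 0$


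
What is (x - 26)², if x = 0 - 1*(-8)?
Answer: 324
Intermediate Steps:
x = 8 (x = 0 + 8 = 8)
(x - 26)² = (8 - 26)² = (-18)² = 324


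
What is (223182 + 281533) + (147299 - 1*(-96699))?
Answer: 748713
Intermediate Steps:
(223182 + 281533) + (147299 - 1*(-96699)) = 504715 + (147299 + 96699) = 504715 + 243998 = 748713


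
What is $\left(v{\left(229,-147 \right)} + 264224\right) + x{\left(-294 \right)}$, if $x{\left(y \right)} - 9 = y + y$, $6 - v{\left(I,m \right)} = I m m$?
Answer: $-4684810$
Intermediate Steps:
$v{\left(I,m \right)} = 6 - I m^{2}$ ($v{\left(I,m \right)} = 6 - I m m = 6 - I m^{2}$)
$x{\left(y \right)} = 9 + 2 y$ ($x{\left(y \right)} = 9 + \left(y + y\right) = 9 + 2 y$)
$\left(v{\left(229,-147 \right)} + 264224\right) + x{\left(-294 \right)} = \left(\left(6 - 229 \left(-147\right)^{2}\right) + 264224\right) + \left(9 + 2 \left(-294\right)\right) = \left(\left(6 - 229 \cdot 21609\right) + 264224\right) + \left(9 - 588\right) = \left(\left(6 - 4948461\right) + 264224\right) - 579 = \left(-4948455 + 264224\right) - 579 = -4684231 - 579 = -4684810$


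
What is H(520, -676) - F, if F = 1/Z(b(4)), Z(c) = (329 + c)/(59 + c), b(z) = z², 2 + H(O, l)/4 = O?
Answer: 47651/23 ≈ 2071.8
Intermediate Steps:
H(O, l) = -8 + 4*O
Z(c) = (329 + c)/(59 + c)
F = 5/23 (F = 1/((329 + 4²)/(59 + 4²)) = 1/((329 + 16)/(59 + 16)) = 1/(345/75) = 1/((1/75)*345) = 1/(23/5) = 5/23 ≈ 0.21739)
H(520, -676) - F = (-8 + 4*520) - 1*5/23 = (-8 + 2080) - 5/23 = 2072 - 5/23 = 47651/23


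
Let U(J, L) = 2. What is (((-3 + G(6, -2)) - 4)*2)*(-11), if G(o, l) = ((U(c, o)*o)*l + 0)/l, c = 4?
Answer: -110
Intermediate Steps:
G(o, l) = 2*o (G(o, l) = ((2*o)*l + 0)/l = (2*l*o + 0)/l = (2*l*o)/l = 2*o)
(((-3 + G(6, -2)) - 4)*2)*(-11) = (((-3 + 2*6) - 4)*2)*(-11) = (((-3 + 12) - 4)*2)*(-11) = ((9 - 4)*2)*(-11) = (5*2)*(-11) = 10*(-11) = -110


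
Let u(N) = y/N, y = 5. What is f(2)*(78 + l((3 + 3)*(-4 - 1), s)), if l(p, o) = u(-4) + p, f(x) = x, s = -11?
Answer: 187/2 ≈ 93.500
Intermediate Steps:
u(N) = 5/N
l(p, o) = -5/4 + p (l(p, o) = 5/(-4) + p = 5*(-¼) + p = -5/4 + p)
f(2)*(78 + l((3 + 3)*(-4 - 1), s)) = 2*(78 + (-5/4 + (3 + 3)*(-4 - 1))) = 2*(78 + (-5/4 + 6*(-5))) = 2*(78 + (-5/4 - 30)) = 2*(78 - 125/4) = 2*(187/4) = 187/2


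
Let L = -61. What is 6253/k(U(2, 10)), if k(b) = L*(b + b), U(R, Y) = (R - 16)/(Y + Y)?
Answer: 31265/427 ≈ 73.220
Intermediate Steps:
U(R, Y) = (-16 + R)/(2*Y) (U(R, Y) = (-16 + R)/((2*Y)) = (-16 + R)*(1/(2*Y)) = (-16 + R)/(2*Y))
k(b) = -122*b (k(b) = -61*(b + b) = -122*b)
6253/k(U(2, 10)) = 6253/((-61*(-16 + 2)/10)) = 6253/((-61*(-14)/10)) = 6253/((-122*(-7/10))) = 6253/(427/5) = 6253*(5/427) = 31265/427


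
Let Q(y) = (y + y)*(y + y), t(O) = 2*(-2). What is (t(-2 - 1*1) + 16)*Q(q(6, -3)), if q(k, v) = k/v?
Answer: 192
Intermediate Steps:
t(O) = -4
Q(y) = 4*y² (Q(y) = (2*y)*(2*y) = 4*y²)
(t(-2 - 1*1) + 16)*Q(q(6, -3)) = (-4 + 16)*(4*(6/(-3))²) = 12*(4*(6*(-⅓))²) = 12*(4*(-2)²) = 12*(4*4) = 12*16 = 192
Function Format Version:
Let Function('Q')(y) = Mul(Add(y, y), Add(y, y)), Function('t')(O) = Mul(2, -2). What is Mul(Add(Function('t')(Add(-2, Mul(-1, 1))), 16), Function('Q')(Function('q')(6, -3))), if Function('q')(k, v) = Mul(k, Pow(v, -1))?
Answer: 192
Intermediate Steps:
Function('t')(O) = -4
Function('Q')(y) = Mul(4, Pow(y, 2)) (Function('Q')(y) = Mul(Mul(2, y), Mul(2, y)) = Mul(4, Pow(y, 2)))
Mul(Add(Function('t')(Add(-2, Mul(-1, 1))), 16), Function('Q')(Function('q')(6, -3))) = Mul(Add(-4, 16), Mul(4, Pow(Mul(6, Pow(-3, -1)), 2))) = Mul(12, Mul(4, Pow(Mul(6, Rational(-1, 3)), 2))) = Mul(12, Mul(4, Pow(-2, 2))) = Mul(12, Mul(4, 4)) = Mul(12, 16) = 192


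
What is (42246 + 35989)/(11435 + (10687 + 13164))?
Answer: 78235/35286 ≈ 2.2172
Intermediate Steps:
(42246 + 35989)/(11435 + (10687 + 13164)) = 78235/(11435 + 23851) = 78235/35286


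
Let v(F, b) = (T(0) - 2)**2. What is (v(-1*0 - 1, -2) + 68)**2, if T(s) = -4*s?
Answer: 5184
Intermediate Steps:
v(F, b) = 4 (v(F, b) = (-4*0 - 2)**2 = (0 - 2)**2 = (-2)**2 = 4)
(v(-1*0 - 1, -2) + 68)**2 = (4 + 68)**2 = 72**2 = 5184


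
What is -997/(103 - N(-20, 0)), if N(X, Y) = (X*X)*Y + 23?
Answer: -997/80 ≈ -12.462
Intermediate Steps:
N(X, Y) = 23 + Y*X² (N(X, Y) = X²*Y + 23 = Y*X² + 23 = 23 + Y*X²)
-997/(103 - N(-20, 0)) = -997/(103 - (23 + 0*(-20)²)) = -997/(103 - (23 + 0*400)) = -997/(103 - (23 + 0)) = -997/(103 - 1*23) = -997/(103 - 23) = -997/80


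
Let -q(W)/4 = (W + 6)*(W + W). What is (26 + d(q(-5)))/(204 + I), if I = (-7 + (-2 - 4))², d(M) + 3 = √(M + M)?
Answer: 23/373 + 4*√5/373 ≈ 0.085642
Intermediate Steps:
q(W) = -8*W*(6 + W) (q(W) = -4*(W + 6)*(W + W) = -4*(6 + W)*2*W = -8*W*(6 + W))
d(M) = -3 + √2*√M (d(M) = -3 + √(M + M) = -3 + √(2*M) = -3 + √2*√M)
I = 169 (I = (-7 - 6)² = (-13)² = 169)
(26 + d(q(-5)))/(204 + I) = (26 + (-3 + √2*√(-8*(-5)*(6 - 5))))/(204 + 169) = (26 + (-3 + √2*√(-8*(-5)*1)))/373 = (26 + (-3 + √2*√40))*(1/373) = (26 + (-3 + √2*(2*√10)))*(1/373) = (26 + (-3 + 4*√5))*(1/373) = (23 + 4*√5)*(1/373) = 23/373 + 4*√5/373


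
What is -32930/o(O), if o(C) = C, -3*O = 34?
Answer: 49395/17 ≈ 2905.6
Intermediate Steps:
O = -34/3 (O = -1/3*34 = -34/3 ≈ -11.333)
-32930/o(O) = -32930/(-34/3) = -32930*(-3/34) = 49395/17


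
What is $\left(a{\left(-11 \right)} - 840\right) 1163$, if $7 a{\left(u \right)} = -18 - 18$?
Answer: $- \frac{6880308}{7} \approx -9.829 \cdot 10^{5}$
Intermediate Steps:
$a{\left(u \right)} = - \frac{36}{7}$ ($a{\left(u \right)} = \frac{-18 - 18}{7} = \frac{1}{7} \left(-36\right) = - \frac{36}{7}$)
$\left(a{\left(-11 \right)} - 840\right) 1163 = \left(- \frac{36}{7} - 840\right) 1163 = \left(- \frac{5916}{7}\right) 1163 = - \frac{6880308}{7}$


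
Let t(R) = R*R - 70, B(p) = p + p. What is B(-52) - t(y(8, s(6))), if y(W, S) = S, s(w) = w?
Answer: -70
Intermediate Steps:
B(p) = 2*p
t(R) = -70 + R² (t(R) = R² - 70 = -70 + R²)
B(-52) - t(y(8, s(6))) = 2*(-52) - (-70 + 6²) = -104 - (-70 + 36) = -104 - 1*(-34) = -104 + 34 = -70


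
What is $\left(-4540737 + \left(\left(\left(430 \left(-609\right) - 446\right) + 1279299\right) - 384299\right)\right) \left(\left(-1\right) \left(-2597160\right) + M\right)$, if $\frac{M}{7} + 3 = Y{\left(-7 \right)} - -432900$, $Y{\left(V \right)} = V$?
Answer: $-21992138371670$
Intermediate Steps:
$M = 3030230$ ($M = -21 + 7 \left(-7 - -432900\right) = -21 + 7 \left(-7 + 432900\right) = -21 + 7 \cdot 432893 = -21 + 3030251 = 3030230$)
$\left(-4540737 + \left(\left(\left(430 \left(-609\right) - 446\right) + 1279299\right) - 384299\right)\right) \left(\left(-1\right) \left(-2597160\right) + M\right) = \left(-4540737 + \left(\left(\left(430 \left(-609\right) - 446\right) + 1279299\right) - 384299\right)\right) \left(\left(-1\right) \left(-2597160\right) + 3030230\right) = \left(-4540737 + \left(\left(\left(-261870 - 446\right) + 1279299\right) - 384299\right)\right) \left(2597160 + 3030230\right) = \left(-4540737 + \left(\left(-262316 + 1279299\right) - 384299\right)\right) 5627390 = \left(-4540737 + \left(1016983 - 384299\right)\right) 5627390 = \left(-4540737 + 632684\right) 5627390 = \left(-3908053\right) 5627390 = -21992138371670$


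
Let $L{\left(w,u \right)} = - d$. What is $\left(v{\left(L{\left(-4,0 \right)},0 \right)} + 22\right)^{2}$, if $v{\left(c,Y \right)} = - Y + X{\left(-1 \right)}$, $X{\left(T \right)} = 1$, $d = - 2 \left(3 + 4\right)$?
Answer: $529$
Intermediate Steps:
$d = -14$ ($d = \left(-2\right) 7 = -14$)
$L{\left(w,u \right)} = 14$ ($L{\left(w,u \right)} = \left(-1\right) \left(-14\right) = 14$)
$v{\left(c,Y \right)} = 1 - Y$ ($v{\left(c,Y \right)} = - Y + 1 = 1 - Y$)
$\left(v{\left(L{\left(-4,0 \right)},0 \right)} + 22\right)^{2} = \left(\left(1 - 0\right) + 22\right)^{2} = \left(\left(1 + 0\right) + 22\right)^{2} = \left(1 + 22\right)^{2} = 23^{2} = 529$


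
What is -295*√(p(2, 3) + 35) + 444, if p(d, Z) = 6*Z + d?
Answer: 444 - 295*√55 ≈ -1743.8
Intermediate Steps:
p(d, Z) = d + 6*Z
-295*√(p(2, 3) + 35) + 444 = -295*√((2 + 6*3) + 35) + 444 = -295*√((2 + 18) + 35) + 444 = -295*√(20 + 35) + 444 = -295*√55 + 444 = 444 - 295*√55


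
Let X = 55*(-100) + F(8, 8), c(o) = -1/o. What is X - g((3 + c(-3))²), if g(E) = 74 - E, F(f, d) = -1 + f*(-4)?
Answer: -50363/9 ≈ -5595.9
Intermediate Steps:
F(f, d) = -1 - 4*f
X = -5533 (X = 55*(-100) + (-1 - 4*8) = -5500 + (-1 - 32) = -5500 - 33 = -5533)
X - g((3 + c(-3))²) = -5533 - (74 - (3 - 1/(-3))²) = -5533 - (74 - (3 - 1*(-⅓))²) = -5533 - (74 - (3 + ⅓)²) = -5533 - (74 - (10/3)²) = -5533 - (74 - 1*100/9) = -5533 - (74 - 100/9) = -5533 - 1*566/9 = -5533 - 566/9 = -50363/9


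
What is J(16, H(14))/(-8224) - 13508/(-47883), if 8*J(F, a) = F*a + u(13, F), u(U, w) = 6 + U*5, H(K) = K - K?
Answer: 80483513/286392576 ≈ 0.28102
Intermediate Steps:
H(K) = 0
u(U, w) = 6 + 5*U
J(F, a) = 71/8 + F*a/8 (J(F, a) = (F*a + (6 + 5*13))/8 = (F*a + (6 + 65))/8 = (F*a + 71)/8 = (71 + F*a)/8 = 71/8 + F*a/8)
J(16, H(14))/(-8224) - 13508/(-47883) = (71/8 + (1/8)*16*0)/(-8224) - 13508/(-47883) = (71/8 + 0)*(-1/8224) - 13508*(-1/47883) = (71/8)*(-1/8224) + 1228/4353 = -71/65792 + 1228/4353 = 80483513/286392576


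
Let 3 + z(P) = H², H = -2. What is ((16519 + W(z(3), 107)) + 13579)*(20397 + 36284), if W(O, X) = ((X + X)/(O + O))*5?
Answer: 1736309073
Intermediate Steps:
z(P) = 1 (z(P) = -3 + (-2)² = -3 + 4 = 1)
W(O, X) = 5*X/O (W(O, X) = ((2*X)/((2*O)))*5 = ((2*X)*(1/(2*O)))*5 = (X/O)*5 = 5*X/O)
((16519 + W(z(3), 107)) + 13579)*(20397 + 36284) = ((16519 + 5*107/1) + 13579)*(20397 + 36284) = ((16519 + 5*107*1) + 13579)*56681 = ((16519 + 535) + 13579)*56681 = (17054 + 13579)*56681 = 30633*56681 = 1736309073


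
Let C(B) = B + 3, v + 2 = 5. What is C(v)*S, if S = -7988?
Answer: -47928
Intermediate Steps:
v = 3 (v = -2 + 5 = 3)
C(B) = 3 + B
C(v)*S = (3 + 3)*(-7988) = 6*(-7988) = -47928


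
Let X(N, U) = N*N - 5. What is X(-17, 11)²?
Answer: 80656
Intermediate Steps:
X(N, U) = -5 + N² (X(N, U) = N² - 5 = -5 + N²)
X(-17, 11)² = (-5 + (-17)²)² = (-5 + 289)² = 284² = 80656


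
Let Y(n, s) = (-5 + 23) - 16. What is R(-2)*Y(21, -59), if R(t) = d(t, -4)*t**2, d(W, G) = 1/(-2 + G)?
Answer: -4/3 ≈ -1.3333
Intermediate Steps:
R(t) = -t**2/6 (R(t) = t**2/(-2 - 4) = t**2/(-6) = -t**2/6)
Y(n, s) = 2 (Y(n, s) = 18 - 16 = 2)
R(-2)*Y(21, -59) = -1/6*(-2)**2*2 = -1/6*4*2 = -2/3*2 = -4/3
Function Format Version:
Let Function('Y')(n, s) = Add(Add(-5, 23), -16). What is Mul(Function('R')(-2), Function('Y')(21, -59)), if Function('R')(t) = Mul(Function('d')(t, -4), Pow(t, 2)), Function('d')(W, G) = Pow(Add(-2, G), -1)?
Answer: Rational(-4, 3) ≈ -1.3333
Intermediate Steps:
Function('R')(t) = Mul(Rational(-1, 6), Pow(t, 2)) (Function('R')(t) = Mul(Pow(Add(-2, -4), -1), Pow(t, 2)) = Mul(Pow(-6, -1), Pow(t, 2)) = Mul(Rational(-1, 6), Pow(t, 2)))
Function('Y')(n, s) = 2 (Function('Y')(n, s) = Add(18, -16) = 2)
Mul(Function('R')(-2), Function('Y')(21, -59)) = Mul(Mul(Rational(-1, 6), Pow(-2, 2)), 2) = Mul(Mul(Rational(-1, 6), 4), 2) = Mul(Rational(-2, 3), 2) = Rational(-4, 3)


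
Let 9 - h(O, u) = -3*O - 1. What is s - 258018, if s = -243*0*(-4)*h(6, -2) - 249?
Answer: -258267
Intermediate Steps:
h(O, u) = 10 + 3*O (h(O, u) = 9 - (-3*O - 1) = 9 - (-1 - 3*O) = 9 + (1 + 3*O) = 10 + 3*O)
s = -249 (s = -243*0*(-4)*(10 + 3*6) - 249 = -0*(10 + 18) - 249 = -0*28 - 249 = -243*0 - 249 = 0 - 249 = -249)
s - 258018 = -249 - 258018 = -258267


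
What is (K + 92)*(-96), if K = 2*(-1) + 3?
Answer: -8928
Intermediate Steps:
K = 1 (K = -2 + 3 = 1)
(K + 92)*(-96) = (1 + 92)*(-96) = 93*(-96) = -8928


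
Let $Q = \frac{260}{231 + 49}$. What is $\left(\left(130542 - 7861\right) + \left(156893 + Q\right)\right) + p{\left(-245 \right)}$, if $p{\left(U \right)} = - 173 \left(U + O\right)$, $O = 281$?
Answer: $\frac{3826857}{14} \approx 2.7335 \cdot 10^{5}$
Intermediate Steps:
$p{\left(U \right)} = -48613 - 173 U$ ($p{\left(U \right)} = - 173 \left(U + 281\right) = - 173 \left(281 + U\right) = -48613 - 173 U$)
$Q = \frac{13}{14}$ ($Q = \frac{260}{280} = 260 \cdot \frac{1}{280} = \frac{13}{14} \approx 0.92857$)
$\left(\left(130542 - 7861\right) + \left(156893 + Q\right)\right) + p{\left(-245 \right)} = \left(\left(130542 - 7861\right) + \left(156893 + \frac{13}{14}\right)\right) - 6228 = \left(\left(130542 - 7861\right) + \frac{2196515}{14}\right) + \left(-48613 + 42385\right) = \left(122681 + \frac{2196515}{14}\right) - 6228 = \frac{3914049}{14} - 6228 = \frac{3826857}{14}$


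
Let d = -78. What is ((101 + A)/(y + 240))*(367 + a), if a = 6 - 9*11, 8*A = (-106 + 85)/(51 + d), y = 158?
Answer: 997223/14328 ≈ 69.600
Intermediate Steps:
A = 7/72 (A = ((-106 + 85)/(51 - 78))/8 = (-21/(-27))/8 = (-21*(-1/27))/8 = (1/8)*(7/9) = 7/72 ≈ 0.097222)
a = -93 (a = 6 - 99 = -93)
((101 + A)/(y + 240))*(367 + a) = ((101 + 7/72)/(158 + 240))*(367 - 93) = ((7279/72)/398)*274 = ((7279/72)*(1/398))*274 = (7279/28656)*274 = 997223/14328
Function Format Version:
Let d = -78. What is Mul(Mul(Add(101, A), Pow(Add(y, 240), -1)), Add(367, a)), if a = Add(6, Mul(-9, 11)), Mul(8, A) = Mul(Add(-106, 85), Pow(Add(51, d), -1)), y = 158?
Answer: Rational(997223, 14328) ≈ 69.600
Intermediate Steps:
A = Rational(7, 72) (A = Mul(Rational(1, 8), Mul(Add(-106, 85), Pow(Add(51, -78), -1))) = Mul(Rational(1, 8), Mul(-21, Pow(-27, -1))) = Mul(Rational(1, 8), Mul(-21, Rational(-1, 27))) = Mul(Rational(1, 8), Rational(7, 9)) = Rational(7, 72) ≈ 0.097222)
a = -93 (a = Add(6, -99) = -93)
Mul(Mul(Add(101, A), Pow(Add(y, 240), -1)), Add(367, a)) = Mul(Mul(Add(101, Rational(7, 72)), Pow(Add(158, 240), -1)), Add(367, -93)) = Mul(Mul(Rational(7279, 72), Pow(398, -1)), 274) = Mul(Mul(Rational(7279, 72), Rational(1, 398)), 274) = Mul(Rational(7279, 28656), 274) = Rational(997223, 14328)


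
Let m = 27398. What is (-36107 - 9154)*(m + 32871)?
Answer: -2727835209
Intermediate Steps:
(-36107 - 9154)*(m + 32871) = (-36107 - 9154)*(27398 + 32871) = -45261*60269 = -2727835209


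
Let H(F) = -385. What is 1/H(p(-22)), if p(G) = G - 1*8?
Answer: -1/385 ≈ -0.0025974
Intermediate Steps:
p(G) = -8 + G (p(G) = G - 8 = -8 + G)
1/H(p(-22)) = 1/(-385) = -1/385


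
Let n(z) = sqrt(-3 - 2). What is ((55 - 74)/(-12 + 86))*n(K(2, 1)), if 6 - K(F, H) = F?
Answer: -19*I*sqrt(5)/74 ≈ -0.57413*I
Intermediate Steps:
K(F, H) = 6 - F
n(z) = I*sqrt(5) (n(z) = sqrt(-5) = I*sqrt(5))
((55 - 74)/(-12 + 86))*n(K(2, 1)) = ((55 - 74)/(-12 + 86))*(I*sqrt(5)) = (-19/74)*(I*sqrt(5)) = (-19*1/74)*(I*sqrt(5)) = -19*I*sqrt(5)/74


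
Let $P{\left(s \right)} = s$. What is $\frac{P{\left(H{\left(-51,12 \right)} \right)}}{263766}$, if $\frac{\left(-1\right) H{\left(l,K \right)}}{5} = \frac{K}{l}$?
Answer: $\frac{10}{2242011} \approx 4.4603 \cdot 10^{-6}$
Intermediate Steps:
$H{\left(l,K \right)} = - \frac{5 K}{l}$ ($H{\left(l,K \right)} = - 5 \frac{K}{l} = - \frac{5 K}{l}$)
$\frac{P{\left(H{\left(-51,12 \right)} \right)}}{263766} = \frac{\left(-5\right) 12 \frac{1}{-51}}{263766} = \left(-5\right) 12 \left(- \frac{1}{51}\right) \frac{1}{263766} = \frac{20}{17} \cdot \frac{1}{263766} = \frac{10}{2242011}$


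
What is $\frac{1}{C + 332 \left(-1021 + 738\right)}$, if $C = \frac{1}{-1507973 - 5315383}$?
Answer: $- \frac{6823356}{641095236337} \approx -1.0643 \cdot 10^{-5}$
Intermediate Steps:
$C = - \frac{1}{6823356}$ ($C = \frac{1}{-6823356} = - \frac{1}{6823356} \approx -1.4656 \cdot 10^{-7}$)
$\frac{1}{C + 332 \left(-1021 + 738\right)} = \frac{1}{- \frac{1}{6823356} + 332 \left(-1021 + 738\right)} = \frac{1}{- \frac{1}{6823356} + 332 \left(-283\right)} = \frac{1}{- \frac{1}{6823356} - 93956} = \frac{1}{- \frac{641095236337}{6823356}} = - \frac{6823356}{641095236337}$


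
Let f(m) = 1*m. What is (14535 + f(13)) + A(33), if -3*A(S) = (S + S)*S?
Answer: 13822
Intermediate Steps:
f(m) = m
A(S) = -2*S**2/3 (A(S) = -(S + S)*S/3 = -2*S*S/3 = -2*S**2/3)
(14535 + f(13)) + A(33) = (14535 + 13) - 2/3*33**2 = 14548 - 2/3*1089 = 14548 - 726 = 13822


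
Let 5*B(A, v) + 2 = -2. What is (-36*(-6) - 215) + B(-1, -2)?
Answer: ⅕ ≈ 0.20000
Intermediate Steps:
B(A, v) = -⅘ (B(A, v) = -⅖ + (⅕)*(-2) = -⅖ - ⅖ = -⅘)
(-36*(-6) - 215) + B(-1, -2) = (-36*(-6) - 215) - ⅘ = (216 - 215) - ⅘ = 1 - ⅘ = ⅕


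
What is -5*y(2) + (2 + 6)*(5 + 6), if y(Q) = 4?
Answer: 68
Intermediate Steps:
-5*y(2) + (2 + 6)*(5 + 6) = -5*4 + (2 + 6)*(5 + 6) = -20 + 8*11 = -20 + 88 = 68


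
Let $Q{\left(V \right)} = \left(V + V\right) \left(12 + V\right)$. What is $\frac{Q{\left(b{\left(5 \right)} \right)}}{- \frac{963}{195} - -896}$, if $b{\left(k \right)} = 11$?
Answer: $\frac{32890}{57919} \approx 0.56786$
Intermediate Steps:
$Q{\left(V \right)} = 2 V \left(12 + V\right)$
$\frac{Q{\left(b{\left(5 \right)} \right)}}{- \frac{963}{195} - -896} = \frac{2 \cdot 11 \left(12 + 11\right)}{- \frac{963}{195} - -896} = \frac{2 \cdot 11 \cdot 23}{\left(-963\right) \frac{1}{195} + 896} = \frac{506}{- \frac{321}{65} + 896} = \frac{506}{\frac{57919}{65}} = 506 \cdot \frac{65}{57919} = \frac{32890}{57919}$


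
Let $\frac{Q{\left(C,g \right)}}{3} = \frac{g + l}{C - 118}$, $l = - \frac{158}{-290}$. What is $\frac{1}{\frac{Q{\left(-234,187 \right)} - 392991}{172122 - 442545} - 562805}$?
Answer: $- \frac{2300398320}{1294672333430563} \approx -1.7768 \cdot 10^{-6}$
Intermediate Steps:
$l = \frac{79}{145}$ ($l = \left(-158\right) \left(- \frac{1}{290}\right) = \frac{79}{145} \approx 0.54483$)
$Q{\left(C,g \right)} = \frac{3 \left(\frac{79}{145} + g\right)}{-118 + C}$ ($Q{\left(C,g \right)} = 3 \frac{g + \frac{79}{145}}{C - 118} = 3 \frac{\frac{79}{145} + g}{-118 + C} = \frac{3 \left(\frac{79}{145} + g\right)}{-118 + C}$)
$\frac{1}{\frac{Q{\left(-234,187 \right)} - 392991}{172122 - 442545} - 562805} = \frac{1}{\frac{\frac{3 \left(79 + 145 \cdot 187\right)}{145 \left(-118 - 234\right)} - 392991}{172122 - 442545} - 562805} = \frac{1}{\frac{\frac{3 \left(79 + 27115\right)}{145 \left(-352\right)} - 392991}{-270423} - 562805} = \frac{1}{\left(\frac{3}{145} \left(- \frac{1}{352}\right) 27194 - 392991\right) \left(- \frac{1}{270423}\right) - 562805} = \frac{1}{\left(- \frac{40791}{25520} - 392991\right) \left(- \frac{1}{270423}\right) - 562805} = \frac{1}{\left(- \frac{10029171111}{25520}\right) \left(- \frac{1}{270423}\right) - 562805} = \frac{1}{\frac{3343057037}{2300398320} - 562805} = \frac{1}{- \frac{1294672333430563}{2300398320}} = - \frac{2300398320}{1294672333430563}$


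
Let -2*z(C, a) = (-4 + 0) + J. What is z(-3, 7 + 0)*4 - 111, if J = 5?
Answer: -113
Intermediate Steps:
z(C, a) = -½ (z(C, a) = -((-4 + 0) + 5)/2 = -(-4 + 5)/2 = -½*1 = -½)
z(-3, 7 + 0)*4 - 111 = -½*4 - 111 = -2 - 111 = -113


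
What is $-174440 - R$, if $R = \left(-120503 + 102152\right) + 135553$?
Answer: $-291642$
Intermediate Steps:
$R = 117202$ ($R = -18351 + 135553 = 117202$)
$-174440 - R = -174440 - 117202 = -291642$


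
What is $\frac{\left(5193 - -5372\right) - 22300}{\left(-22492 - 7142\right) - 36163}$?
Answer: $\frac{11735}{65797} \approx 0.17835$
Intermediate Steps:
$\frac{\left(5193 - -5372\right) - 22300}{\left(-22492 - 7142\right) - 36163} = \frac{\left(5193 + 5372\right) - 22300}{-29634 - 36163} = \frac{10565 - 22300}{-65797} = \left(-11735\right) \left(- \frac{1}{65797}\right) = \frac{11735}{65797}$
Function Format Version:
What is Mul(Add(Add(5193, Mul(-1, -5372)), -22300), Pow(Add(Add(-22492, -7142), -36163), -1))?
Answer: Rational(11735, 65797) ≈ 0.17835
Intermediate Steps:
Mul(Add(Add(5193, Mul(-1, -5372)), -22300), Pow(Add(Add(-22492, -7142), -36163), -1)) = Mul(Add(Add(5193, 5372), -22300), Pow(Add(-29634, -36163), -1)) = Mul(Add(10565, -22300), Pow(-65797, -1)) = Mul(-11735, Rational(-1, 65797)) = Rational(11735, 65797)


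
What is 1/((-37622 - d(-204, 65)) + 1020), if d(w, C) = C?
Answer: -1/36667 ≈ -2.7272e-5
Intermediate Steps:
1/((-37622 - d(-204, 65)) + 1020) = 1/((-37622 - 1*65) + 1020) = 1/((-37622 - 65) + 1020) = 1/(-37687 + 1020) = 1/(-36667) = -1/36667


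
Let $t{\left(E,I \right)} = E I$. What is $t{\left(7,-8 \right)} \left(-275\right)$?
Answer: $15400$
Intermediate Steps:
$t{\left(7,-8 \right)} \left(-275\right) = 7 \left(-8\right) \left(-275\right) = \left(-56\right) \left(-275\right) = 15400$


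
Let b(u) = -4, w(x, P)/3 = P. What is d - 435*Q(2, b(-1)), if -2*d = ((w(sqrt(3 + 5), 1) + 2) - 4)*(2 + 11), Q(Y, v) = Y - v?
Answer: -5233/2 ≈ -2616.5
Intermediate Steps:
w(x, P) = 3*P
d = -13/2 (d = -((3*1 + 2) - 4)*(2 + 11)/2 = -((3 + 2) - 4)*13/2 = -(5 - 4)*13/2 = -13/2 ≈ -6.5000)
d - 435*Q(2, b(-1)) = -13/2 - 435*(2 - 1*(-4)) = -13/2 - 435*(2 + 4) = -13/2 - 435*6 = -13/2 - 2610 = -5233/2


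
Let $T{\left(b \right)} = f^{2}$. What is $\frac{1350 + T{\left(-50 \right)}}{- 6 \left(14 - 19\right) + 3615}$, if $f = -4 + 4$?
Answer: $\frac{10}{27} \approx 0.37037$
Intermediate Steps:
$f = 0$
$T{\left(b \right)} = 0$ ($T{\left(b \right)} = 0^{2} = 0$)
$\frac{1350 + T{\left(-50 \right)}}{- 6 \left(14 - 19\right) + 3615} = \frac{1350 + 0}{- 6 \left(14 - 19\right) + 3615} = \frac{1350}{\left(-6\right) \left(-5\right) + 3615} = \frac{1350}{30 + 3615} = \frac{1350}{3645} = 1350 \cdot \frac{1}{3645} = \frac{10}{27}$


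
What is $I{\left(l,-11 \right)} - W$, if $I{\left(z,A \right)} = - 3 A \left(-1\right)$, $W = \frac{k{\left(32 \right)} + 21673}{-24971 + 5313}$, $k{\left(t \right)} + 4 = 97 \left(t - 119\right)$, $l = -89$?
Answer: $- \frac{317742}{9829} \approx -32.327$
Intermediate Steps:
$k{\left(t \right)} = -11547 + 97 t$ ($k{\left(t \right)} = -4 + 97 \left(t - 119\right) = -4 + 97 \left(-119 + t\right) = -4 + \left(-11543 + 97 t\right) = -11547 + 97 t$)
$W = - \frac{6615}{9829}$ ($W = \frac{\left(-11547 + 97 \cdot 32\right) + 21673}{-24971 + 5313} = \frac{\left(-11547 + 3104\right) + 21673}{-19658} = \left(-8443 + 21673\right) \left(- \frac{1}{19658}\right) = 13230 \left(- \frac{1}{19658}\right) = - \frac{6615}{9829} \approx -0.67301$)
$I{\left(z,A \right)} = 3 A$
$I{\left(l,-11 \right)} - W = 3 \left(-11\right) - - \frac{6615}{9829} = -33 + \frac{6615}{9829} = - \frac{317742}{9829}$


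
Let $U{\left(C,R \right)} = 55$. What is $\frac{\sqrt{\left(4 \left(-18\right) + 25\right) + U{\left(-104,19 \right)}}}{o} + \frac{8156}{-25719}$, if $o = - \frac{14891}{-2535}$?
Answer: $- \frac{8156}{25719} + \frac{5070 \sqrt{2}}{14891} \approx 0.16438$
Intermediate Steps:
$o = \frac{14891}{2535}$ ($o = \left(-14891\right) \left(- \frac{1}{2535}\right) = \frac{14891}{2535} \approx 5.8742$)
$\frac{\sqrt{\left(4 \left(-18\right) + 25\right) + U{\left(-104,19 \right)}}}{o} + \frac{8156}{-25719} = \frac{\sqrt{\left(4 \left(-18\right) + 25\right) + 55}}{\frac{14891}{2535}} + \frac{8156}{-25719} = \sqrt{\left(-72 + 25\right) + 55} \cdot \frac{2535}{14891} + 8156 \left(- \frac{1}{25719}\right) = \sqrt{-47 + 55} \cdot \frac{2535}{14891} - \frac{8156}{25719} = \sqrt{8} \cdot \frac{2535}{14891} - \frac{8156}{25719} = 2 \sqrt{2} \cdot \frac{2535}{14891} - \frac{8156}{25719} = \frac{5070 \sqrt{2}}{14891} - \frac{8156}{25719} = - \frac{8156}{25719} + \frac{5070 \sqrt{2}}{14891}$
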